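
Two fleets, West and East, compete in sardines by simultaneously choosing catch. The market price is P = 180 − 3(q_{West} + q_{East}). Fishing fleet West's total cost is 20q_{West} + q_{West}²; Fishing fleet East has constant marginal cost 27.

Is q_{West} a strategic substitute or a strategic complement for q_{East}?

strategic substitutes

Fishing fleet West's profit: π = q_{West}(180 − 3(q_{West} + q_{East})) − 20q_{West} − q_{West}².
∂π/∂q_{West} = 160 − 8q_{West} − 3q_{East} = 0, so q_{West} = 20 − 0.375q_{East}.
The best-response slope dq_{West}/dq_{East} = −0.375 < 0: the reaction function is downward-sloping, so the choices are strategic substitutes.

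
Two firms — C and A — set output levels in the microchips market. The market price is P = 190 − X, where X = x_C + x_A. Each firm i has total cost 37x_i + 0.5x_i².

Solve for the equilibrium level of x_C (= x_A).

38.25

Firm C's profit: π = x_C(190 − (x_C + x_A)) − 37x_C − 0.5x_C².
∂π/∂x_C = 153 − 3x_C − x_A = 0, so x_C = 51 − (1/3)x_A.
Setting x_C = x_A in the reaction function: x_C = 51 − (1/3)x_C, so x_C = 51 / (4/3) = 38.25.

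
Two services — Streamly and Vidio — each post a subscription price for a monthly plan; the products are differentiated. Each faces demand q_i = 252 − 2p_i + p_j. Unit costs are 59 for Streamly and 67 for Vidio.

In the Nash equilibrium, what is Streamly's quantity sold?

130.8

Streamly's profit: π = (p_{Streamly} − 59)(252 − 2p_{Streamly} + p_{Vidio}).
∂π/∂p_{Streamly} = 370 − 4p_{Streamly} + p_{Vidio} = 0 ⇒ p_{Streamly} = 92.5 + 0.25p_{Vidio}.
Similarly p_{Vidio} = 96.5 + 0.25p_{Streamly}.
Substituting the second reaction function into the first: p_{Streamly} = 92.5 + 0.25(96.5 + 0.25p_{Streamly}), which gives 0.9375p_{Streamly} = 116.625 ⇒ p_{Streamly} = 124.4.
Then p_{Vidio} = 96.5 + 0.25·124.4 = 127.6.
q_{Streamly} = 252 − 2·124.4 + 127.6 = 130.8.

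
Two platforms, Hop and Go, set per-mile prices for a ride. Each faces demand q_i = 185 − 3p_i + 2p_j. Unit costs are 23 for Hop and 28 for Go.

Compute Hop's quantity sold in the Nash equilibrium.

Hop's profit: π = (p_{Hop} − 23)(185 − 3p_{Hop} + 2p_{Go}).
∂π/∂p_{Hop} = 254 − 6p_{Hop} + 2p_{Go} = 0 ⇒ p_{Hop} = 127/3 + (1/3)p_{Go}.
Similarly p_{Go} = 269/6 + (1/3)p_{Hop}.
Substituting the second reaction function into the first: p_{Hop} = 127/3 + (1/3)(269/6 + (1/3)p_{Hop}), which gives (8/9)p_{Hop} = 1031/18 ⇒ p_{Hop} = 64.4375.
Then p_{Go} = 269/6 + (1/3)·64.4375 = 66.3125.
q_{Hop} = 185 − 3·64.4375 + 2·66.3125 = 124.3125.

124.3125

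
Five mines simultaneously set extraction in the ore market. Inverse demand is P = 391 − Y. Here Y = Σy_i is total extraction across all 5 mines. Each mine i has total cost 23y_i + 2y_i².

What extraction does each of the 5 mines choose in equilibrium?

36.8

A representative mine's profit is π_i = y_i(391 − Y) − 23y_i − 2y_i², with Y = y_i + Σ_{j≠i} y_j.
First-order condition: 368 − 6y_i − Σ_{j≠i} y_j = 0.
Imposing symmetry (y_j = y for all j) turns Σ_{j≠i} y_j into 4y, so 368 = 10y and y = 36.8.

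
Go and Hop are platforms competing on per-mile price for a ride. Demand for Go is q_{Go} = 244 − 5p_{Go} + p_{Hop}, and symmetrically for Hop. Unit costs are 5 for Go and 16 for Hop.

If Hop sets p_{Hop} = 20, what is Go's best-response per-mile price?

28.9

Go's profit: π = (p_{Go} − 5)(244 − 5p_{Go} + p_{Hop}).
∂π/∂p_{Go} = 269 − 10p_{Go} + p_{Hop} = 0 ⇒ p_{Go} = 26.9 + 0.1p_{Hop}.
At p_{Hop} = 20: p_{Go} = 26.9 + 0.1·20 = 28.9.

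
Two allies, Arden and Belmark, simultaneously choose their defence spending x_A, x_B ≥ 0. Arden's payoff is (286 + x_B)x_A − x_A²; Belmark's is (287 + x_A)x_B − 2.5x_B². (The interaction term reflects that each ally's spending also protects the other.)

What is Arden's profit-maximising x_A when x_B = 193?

239.5

Expanding Arden's payoff: 286x_A + x_Bx_A − x_A².
∂π/∂x_A = 286 + x_B − 2x_A = 0, so x_A = 143 + 0.5x_B.
At x_B = 193: x_A = 143 + 0.5·193 = 239.5.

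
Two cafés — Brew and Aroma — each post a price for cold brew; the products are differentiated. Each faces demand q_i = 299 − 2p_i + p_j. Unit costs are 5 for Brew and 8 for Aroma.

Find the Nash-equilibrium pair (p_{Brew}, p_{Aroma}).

Brew's profit: π = (p_{Brew} − 5)(299 − 2p_{Brew} + p_{Aroma}).
∂π/∂p_{Brew} = 309 − 4p_{Brew} + p_{Aroma} = 0 ⇒ p_{Brew} = 77.25 + 0.25p_{Aroma}.
Similarly p_{Aroma} = 78.75 + 0.25p_{Brew}.
Substituting the second reaction function into the first: p_{Brew} = 77.25 + 0.25(78.75 + 0.25p_{Brew}), which gives 0.9375p_{Brew} = 96.9375 ⇒ p_{Brew} = 103.4.
Then p_{Aroma} = 78.75 + 0.25·103.4 = 104.6.

103.4, 104.6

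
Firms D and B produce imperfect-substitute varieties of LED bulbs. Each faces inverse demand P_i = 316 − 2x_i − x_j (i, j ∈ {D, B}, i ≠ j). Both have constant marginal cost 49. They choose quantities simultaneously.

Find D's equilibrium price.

Firm D's profit: π = x_D(316 − 2x_D − x_B) − 49x_D.
∂π/∂x_D = 267 − 4x_D − x_B = 0 ⇒ x_D = 66.75 − 0.25x_B.
The game is symmetric, so in equilibrium x_B = x_D: the reaction function gives 1.25x_D = 66.75, hence x_D = 53.4.
P_D = 316 − 2·53.4 − 53.4 = 155.8.

155.8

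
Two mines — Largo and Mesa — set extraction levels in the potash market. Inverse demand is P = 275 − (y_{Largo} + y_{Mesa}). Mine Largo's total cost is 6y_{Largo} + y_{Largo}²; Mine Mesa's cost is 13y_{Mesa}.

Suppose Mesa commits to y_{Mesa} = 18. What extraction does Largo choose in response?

62.75

Mine Largo's profit: π = y_{Largo}(275 − (y_{Largo} + y_{Mesa})) − 6y_{Largo} − y_{Largo}².
∂π/∂y_{Largo} = 269 − 4y_{Largo} − y_{Mesa} = 0, so y_{Largo} = 67.25 − 0.25y_{Mesa}.
At y_{Mesa} = 18: y_{Largo} = 67.25 − 0.25·18 = 62.75.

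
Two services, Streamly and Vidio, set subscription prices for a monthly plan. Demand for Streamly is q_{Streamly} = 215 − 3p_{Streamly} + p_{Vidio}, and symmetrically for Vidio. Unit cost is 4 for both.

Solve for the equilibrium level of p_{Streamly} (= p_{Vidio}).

45.4

Streamly's profit: π = (p_{Streamly} − 4)(215 − 3p_{Streamly} + p_{Vidio}).
∂π/∂p_{Streamly} = 227 − 6p_{Streamly} + p_{Vidio} = 0 ⇒ p_{Streamly} = 227/6 + (1/6)p_{Vidio}.
The game is symmetric, so in equilibrium p_{Vidio} = p_{Streamly}: the reaction function gives (5/6)p_{Streamly} = 227/6, hence p_{Streamly} = 45.4.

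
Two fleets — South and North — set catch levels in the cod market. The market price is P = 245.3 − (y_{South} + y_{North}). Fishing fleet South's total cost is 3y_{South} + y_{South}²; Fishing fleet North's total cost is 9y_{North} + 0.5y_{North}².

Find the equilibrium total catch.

Fishing fleet South's profit: π = y_{South}(245.3 − (y_{South} + y_{North})) − 3y_{South} − y_{South}².
∂π/∂y_{South} = 242.3 − 4y_{South} − y_{North} = 0, so y_{South} = 60.575 − 0.25y_{North}.
For North: ∂π/∂y_{North} = 236.3 − 3y_{North} − y_{South} = 0 ⇒ y_{North} = 2363/30 − (1/3)y_{South}.
Plugging y_{North} into South's best response: y_{South} = 60.575 − 0.25(2363/30 − (1/3)y_{South}) ⇒ (11/12)y_{South} = 2453/60, so y_{South} = 44.6.
Then y_{North} = 2363/30 − (1/3)·44.6 = 63.9.
Total catch: 44.6 + 63.9 = 108.5.

108.5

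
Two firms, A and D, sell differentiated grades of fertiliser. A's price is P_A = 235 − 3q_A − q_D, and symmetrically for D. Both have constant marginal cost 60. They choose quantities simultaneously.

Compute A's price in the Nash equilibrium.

Firm A's profit: π = q_A(235 − 3q_A − q_D) − 60q_A.
∂π/∂q_A = 175 − 6q_A − q_D = 0 ⇒ q_A = 175/6 − (1/6)q_D.
The game is symmetric, so in equilibrium q_D = q_A: the reaction function gives (7/6)q_A = 175/6, hence q_A = 25.
P_A = 235 − 3·25 − 25 = 135.

135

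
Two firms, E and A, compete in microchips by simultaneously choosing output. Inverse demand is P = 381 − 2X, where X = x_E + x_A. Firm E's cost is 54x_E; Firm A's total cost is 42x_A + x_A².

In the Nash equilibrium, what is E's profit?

Firm E's profit: π = x_E(381 − 2(x_E + x_A)) − 54x_E.
∂π/∂x_E = 327 − 4x_E − 2x_A = 0, so x_E = 81.75 − 0.5x_A.
For A: ∂π/∂x_A = 339 − 6x_A − 2x_E = 0 ⇒ x_A = 56.5 − (1/3)x_E.
Plugging x_A into E's best response: x_E = 81.75 − 0.5(56.5 − (1/3)x_E) ⇒ (5/6)x_E = 53.5, so x_E = 64.2.
Then x_A = 56.5 − (1/3)·64.2 = 35.1.
Price P = 381 − 2·99.3 = 182.4.
E's profit: (182.4 − 54)·64.2 = 8243.28.

8243.28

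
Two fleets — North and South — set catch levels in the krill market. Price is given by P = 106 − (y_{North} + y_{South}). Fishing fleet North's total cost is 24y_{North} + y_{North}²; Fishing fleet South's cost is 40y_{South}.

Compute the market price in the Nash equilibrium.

66

Fishing fleet North's profit: π = y_{North}(106 − (y_{North} + y_{South})) − 24y_{North} − y_{North}².
∂π/∂y_{North} = 82 − 4y_{North} − y_{South} = 0, so y_{North} = 20.5 − 0.25y_{South}.
For South: ∂π/∂y_{South} = 66 − 2y_{South} − y_{North} = 0 ⇒ y_{South} = 33 − 0.5y_{North}.
Substituting the second reaction function into the first: y_{North} = 20.5 − 0.25(33 − 0.5y_{North}), which gives 0.875y_{North} = 12.25 ⇒ y_{North} = 14.
Then y_{South} = 33 − 0.5·14 = 26.
Equilibrium price: P = 106 − 40 = 66.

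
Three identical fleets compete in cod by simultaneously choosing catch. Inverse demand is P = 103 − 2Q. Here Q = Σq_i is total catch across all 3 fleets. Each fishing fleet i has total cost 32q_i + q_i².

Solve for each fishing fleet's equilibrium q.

7.1

A representative fishing fleet's profit is π_i = q_i(103 − 2Q) − 32q_i − q_i², with Q = q_i + Σ_{j≠i} q_j.
First-order condition: 71 − 6q_i − 2Σ_{j≠i} q_j = 0.
Imposing symmetry (q_j = q for all j) turns Σ_{j≠i} q_j into 2q, so 71 = 10q and q = 7.1.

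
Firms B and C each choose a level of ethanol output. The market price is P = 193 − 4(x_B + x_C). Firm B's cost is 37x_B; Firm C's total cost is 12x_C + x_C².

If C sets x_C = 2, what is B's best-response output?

Firm B's profit: π = x_B(193 − 4(x_B + x_C)) − 37x_B.
∂π/∂x_B = 156 − 8x_B − 4x_C = 0, so x_B = 19.5 − 0.5x_C.
At x_C = 2: x_B = 19.5 − 0.5·2 = 18.5.

18.5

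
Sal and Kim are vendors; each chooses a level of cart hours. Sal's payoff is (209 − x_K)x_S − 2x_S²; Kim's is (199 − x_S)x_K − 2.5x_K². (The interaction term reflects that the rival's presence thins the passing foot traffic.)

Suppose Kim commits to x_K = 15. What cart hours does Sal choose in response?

48.5

Expanding Sal's payoff: 209x_S − x_Kx_S − 2x_S².
∂π/∂x_S = 209 − x_K − 4x_S = 0, so x_S = 52.25 − 0.25x_K.
At x_K = 15: x_S = 52.25 − 0.25·15 = 48.5.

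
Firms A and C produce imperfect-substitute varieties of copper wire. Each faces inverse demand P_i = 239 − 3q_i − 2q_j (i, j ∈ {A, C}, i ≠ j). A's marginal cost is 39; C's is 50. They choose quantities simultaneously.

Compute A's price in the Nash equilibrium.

Firm A's profit: π = q_A(239 − 3q_A − 2q_C) − 39q_A.
∂π/∂q_A = 200 − 6q_A − 2q_C = 0 ⇒ q_A = 100/3 − (1/3)q_C.
Similarly q_C = 31.5 − (1/3)q_A.
Solving the two reaction functions simultaneously: (1 − (−1/3)(−1/3))q_A = 100/3 − (1/3)·31.5, so (8/9)q_A = 137/6 and q_A = 25.6875.
Then q_C = 31.5 − (1/3)·25.6875 = 22.9375.
P_A = 239 − 3·25.6875 − 2·22.9375 = 116.0625.

116.0625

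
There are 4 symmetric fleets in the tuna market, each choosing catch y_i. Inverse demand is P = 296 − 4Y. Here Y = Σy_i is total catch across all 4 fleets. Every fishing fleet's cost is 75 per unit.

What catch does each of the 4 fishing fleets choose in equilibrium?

11.05

A representative fishing fleet's profit is π_i = y_i(296 − 4Y) − 75y_i, with Y = y_i + Σ_{j≠i} y_j.
First-order condition: 221 − 8y_i − 4Σ_{j≠i} y_j = 0.
With identical fishing fleets, set every y_j = y: then 221 − 8y − 12y = 0, i.e. y = 221/20 = 11.05.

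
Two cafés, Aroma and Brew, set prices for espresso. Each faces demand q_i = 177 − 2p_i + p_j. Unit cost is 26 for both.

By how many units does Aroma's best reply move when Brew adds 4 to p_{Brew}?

1

Aroma's profit: π = (p_{Aroma} − 26)(177 − 2p_{Aroma} + p_{Brew}).
∂π/∂p_{Aroma} = 229 − 4p_{Aroma} + p_{Brew} = 0 ⇒ p_{Aroma} = 57.25 + 0.25p_{Brew}.
The reaction-function slope is 0.25, so a 4-unit rise in p_{Brew} moves p_{Aroma} by 0.25 × 4 = 1. Aroma's best response rises — the actions are strategic complements.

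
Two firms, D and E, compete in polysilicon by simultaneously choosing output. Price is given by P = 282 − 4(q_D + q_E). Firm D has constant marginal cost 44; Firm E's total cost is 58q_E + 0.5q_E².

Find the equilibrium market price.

Firm D's profit: π = q_D(282 − 4(q_D + q_E)) − 44q_D.
∂π/∂q_D = 238 − 8q_D − 4q_E = 0, so q_D = 29.75 − 0.5q_E.
For E: ∂π/∂q_E = 224 − 9q_E − 4q_D = 0 ⇒ q_E = 224/9 − (4/9)q_D.
Plugging q_E into D's best response: q_D = 29.75 − 0.5(224/9 − (4/9)q_D) ⇒ (7/9)q_D = 623/36, so q_D = 22.25.
Then q_E = 224/9 − (4/9)·22.25 = 15.
Equilibrium price: P = 282 − 4·37.25 = 133.

133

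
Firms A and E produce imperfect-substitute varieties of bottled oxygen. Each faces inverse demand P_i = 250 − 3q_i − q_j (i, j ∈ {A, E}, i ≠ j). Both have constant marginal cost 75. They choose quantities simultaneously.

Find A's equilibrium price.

Firm A's profit: π = q_A(250 − 3q_A − q_E) − 75q_A.
∂π/∂q_A = 175 − 6q_A − q_E = 0 ⇒ q_A = 175/6 − (1/6)q_E.
Setting q_A = q_E in the reaction function: q_A = 175/6 − (1/6)q_A, so q_A = (175/6) / (7/6) = 25.
P_A = 250 − 3·25 − 25 = 150.

150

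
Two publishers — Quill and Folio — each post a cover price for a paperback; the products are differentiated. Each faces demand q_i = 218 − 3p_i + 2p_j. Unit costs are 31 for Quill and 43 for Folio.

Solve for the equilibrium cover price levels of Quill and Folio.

80, 84.5

Quill's profit: π = (p_{Quill} − 31)(218 − 3p_{Quill} + 2p_{Folio}).
∂π/∂p_{Quill} = 311 − 6p_{Quill} + 2p_{Folio} = 0 ⇒ p_{Quill} = 311/6 + (1/3)p_{Folio}.
Similarly p_{Folio} = 347/6 + (1/3)p_{Quill}.
Plugging p_{Folio} into Quill's best response: p_{Quill} = 311/6 + (1/3)(347/6 + (1/3)p_{Quill}) ⇒ (8/9)p_{Quill} = 640/9, so p_{Quill} = 80.
Then p_{Folio} = 347/6 + (1/3)·80 = 84.5.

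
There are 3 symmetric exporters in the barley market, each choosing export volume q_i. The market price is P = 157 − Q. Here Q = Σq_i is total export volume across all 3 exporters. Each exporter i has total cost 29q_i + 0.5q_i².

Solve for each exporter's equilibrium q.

A representative exporter's profit is π_i = q_i(157 − Q) − 29q_i − 0.5q_i², with Q = q_i + Σ_{j≠i} q_j.
First-order condition: 128 − 3q_i − Σ_{j≠i} q_j = 0.
With identical exporters, set every q_j = q: then 128 − 3q − 2q = 0, i.e. q = 128/5 = 25.6.

25.6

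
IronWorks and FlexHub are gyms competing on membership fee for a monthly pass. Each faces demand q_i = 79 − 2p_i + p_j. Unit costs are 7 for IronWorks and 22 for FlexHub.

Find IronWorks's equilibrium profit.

1352

IronWorks's profit: π = (p_{IronWorks} − 7)(79 − 2p_{IronWorks} + p_{FlexHub}).
∂π/∂p_{IronWorks} = 93 − 4p_{IronWorks} + p_{FlexHub} = 0 ⇒ p_{IronWorks} = 23.25 + 0.25p_{FlexHub}.
Similarly p_{FlexHub} = 30.75 + 0.25p_{IronWorks}.
Substituting the second reaction function into the first: p_{IronWorks} = 23.25 + 0.25(30.75 + 0.25p_{IronWorks}), which gives 0.9375p_{IronWorks} = 30.9375 ⇒ p_{IronWorks} = 33.
Then p_{FlexHub} = 30.75 + 0.25·33 = 39.
q_{IronWorks} = 79 − 2·33 + 39 = 52.
Profit = (33 − 7)·52 = 1352.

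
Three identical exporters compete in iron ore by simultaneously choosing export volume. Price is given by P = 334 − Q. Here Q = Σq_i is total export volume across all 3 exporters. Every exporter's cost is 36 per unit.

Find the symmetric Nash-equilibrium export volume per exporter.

A representative exporter's profit is π_i = q_i(334 − Q) − 36q_i, with Q = q_i + Σ_{j≠i} q_j.
First-order condition: 298 − 2q_i − Σ_{j≠i} q_j = 0.
Imposing symmetry (q_j = q for all j) turns Σ_{j≠i} q_j into 2q, so 298 = 4q and q = 74.5.

74.5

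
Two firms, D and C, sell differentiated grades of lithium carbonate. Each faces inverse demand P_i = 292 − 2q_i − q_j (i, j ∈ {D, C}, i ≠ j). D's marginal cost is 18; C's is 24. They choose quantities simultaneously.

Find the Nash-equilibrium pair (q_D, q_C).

55.2, 53.2

Firm D's profit: π = q_D(292 − 2q_D − q_C) − 18q_D.
∂π/∂q_D = 274 − 4q_D − q_C = 0 ⇒ q_D = 68.5 − 0.25q_C.
Similarly q_C = 67 − 0.25q_D.
Plugging q_C into D's best response: q_D = 68.5 − 0.25(67 − 0.25q_D) ⇒ 0.9375q_D = 51.75, so q_D = 55.2.
Then q_C = 67 − 0.25·55.2 = 53.2.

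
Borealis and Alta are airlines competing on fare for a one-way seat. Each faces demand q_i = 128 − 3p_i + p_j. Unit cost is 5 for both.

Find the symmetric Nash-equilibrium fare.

28.6

Borealis's profit: π = (p_{Borealis} − 5)(128 − 3p_{Borealis} + p_{Alta}).
∂π/∂p_{Borealis} = 143 − 6p_{Borealis} + p_{Alta} = 0 ⇒ p_{Borealis} = 143/6 + (1/6)p_{Alta}.
The game is symmetric, so in equilibrium p_{Alta} = p_{Borealis}: the reaction function gives (5/6)p_{Borealis} = 143/6, hence p_{Borealis} = 28.6.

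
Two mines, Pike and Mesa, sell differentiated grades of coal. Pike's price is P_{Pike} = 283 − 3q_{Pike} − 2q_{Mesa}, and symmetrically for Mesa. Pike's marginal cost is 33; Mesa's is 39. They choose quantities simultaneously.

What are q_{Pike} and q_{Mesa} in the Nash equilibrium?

31.625, 30.125

Mine Pike's profit: π = q_{Pike}(283 − 3q_{Pike} − 2q_{Mesa}) − 33q_{Pike}.
∂π/∂q_{Pike} = 250 − 6q_{Pike} − 2q_{Mesa} = 0 ⇒ q_{Pike} = 125/3 − (1/3)q_{Mesa}.
Similarly q_{Mesa} = 122/3 − (1/3)q_{Pike}.
Substituting the second reaction function into the first: q_{Pike} = 125/3 − (1/3)(122/3 − (1/3)q_{Pike}), which gives (8/9)q_{Pike} = 253/9 ⇒ q_{Pike} = 31.625.
Then q_{Mesa} = 122/3 − (1/3)·31.625 = 30.125.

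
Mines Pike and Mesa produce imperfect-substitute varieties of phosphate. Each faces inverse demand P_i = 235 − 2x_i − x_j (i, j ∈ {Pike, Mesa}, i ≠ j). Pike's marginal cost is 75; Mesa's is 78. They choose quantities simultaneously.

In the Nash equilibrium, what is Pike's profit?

2073.68

Mine Pike's profit: π = x_{Pike}(235 − 2x_{Pike} − x_{Mesa}) − 75x_{Pike}.
∂π/∂x_{Pike} = 160 − 4x_{Pike} − x_{Mesa} = 0 ⇒ x_{Pike} = 40 − 0.25x_{Mesa}.
Similarly x_{Mesa} = 39.25 − 0.25x_{Pike}.
Solving the two reaction functions simultaneously: (1 − (−0.25)(−0.25))x_{Pike} = 40 − 0.25·39.25, so 0.9375x_{Pike} = 30.1875 and x_{Pike} = 32.2.
Then x_{Mesa} = 39.25 − 0.25·32.2 = 31.2.
P_{Pike} = 235 − 2·32.2 − 31.2 = 139.4.
Profit = (139.4 − 75)·32.2 = 2073.68.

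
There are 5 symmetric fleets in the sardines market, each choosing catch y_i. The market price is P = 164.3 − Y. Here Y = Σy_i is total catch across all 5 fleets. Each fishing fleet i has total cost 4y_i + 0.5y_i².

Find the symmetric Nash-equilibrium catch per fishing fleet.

A representative fishing fleet's profit is π_i = y_i(164.3 − Y) − 4y_i − 0.5y_i², with Y = y_i + Σ_{j≠i} y_j.
First-order condition: 160.3 − 3y_i − Σ_{j≠i} y_j = 0.
With identical fishing fleets, set every y_j = y: then 160.3 − 3y − 4y = 0, i.e. y = 160.3/7 = 22.9.

22.9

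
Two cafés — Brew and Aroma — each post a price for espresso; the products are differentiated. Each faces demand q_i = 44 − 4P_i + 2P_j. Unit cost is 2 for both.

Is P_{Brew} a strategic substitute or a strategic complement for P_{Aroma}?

strategic complements

Brew's profit: π = (P_{Brew} − 2)(44 − 4P_{Brew} + 2P_{Aroma}).
∂π/∂P_{Brew} = 52 − 8P_{Brew} + 2P_{Aroma} = 0 ⇒ P_{Brew} = 6.5 + 0.25P_{Aroma}.
The best-response slope dP_{Brew}/dP_{Aroma} = 0.25 > 0: the reaction function is upward-sloping, so the choices are strategic complements.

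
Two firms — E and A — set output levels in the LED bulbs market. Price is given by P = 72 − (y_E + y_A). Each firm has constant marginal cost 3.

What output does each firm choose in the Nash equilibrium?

Firm E's profit: π = y_E(72 − (y_E + y_A)) − 3y_E.
∂π/∂y_E = 69 − 2y_E − y_A = 0, so y_E = 34.5 − 0.5y_A.
Setting y_E = y_A in the reaction function: y_E = 34.5 − 0.5y_E, so y_E = 34.5 / 1.5 = 23.

23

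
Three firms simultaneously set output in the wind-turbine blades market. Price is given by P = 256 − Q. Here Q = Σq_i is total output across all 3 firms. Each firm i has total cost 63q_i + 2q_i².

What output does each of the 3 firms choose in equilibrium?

24.125

A representative firm's profit is π_i = q_i(256 − Q) − 63q_i − 2q_i², with Q = q_i + Σ_{j≠i} q_j.
First-order condition: 193 − 6q_i − Σ_{j≠i} q_j = 0.
Imposing symmetry (q_j = q for all j) turns Σ_{j≠i} q_j into 2q, so 193 = 8q and q = 24.125.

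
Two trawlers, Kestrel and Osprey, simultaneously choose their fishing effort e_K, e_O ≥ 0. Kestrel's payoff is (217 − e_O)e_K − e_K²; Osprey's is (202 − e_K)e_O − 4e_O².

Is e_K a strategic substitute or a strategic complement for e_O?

Expanding Kestrel's payoff: 217e_K − e_Oe_K − e_K².
∂π/∂e_K = 217 − e_O − 2e_K = 0, so e_K = 108.5 − 0.5e_O.
The best-response slope de_K/de_O = −0.5 < 0: the reaction function is downward-sloping, so the choices are strategic substitutes.

strategic substitutes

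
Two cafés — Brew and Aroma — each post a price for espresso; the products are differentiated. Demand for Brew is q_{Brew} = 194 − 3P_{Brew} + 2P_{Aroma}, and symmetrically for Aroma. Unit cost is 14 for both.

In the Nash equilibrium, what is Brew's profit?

Brew's profit: π = (P_{Brew} − 14)(194 − 3P_{Brew} + 2P_{Aroma}).
∂π/∂P_{Brew} = 236 − 6P_{Brew} + 2P_{Aroma} = 0 ⇒ P_{Brew} = 118/3 + (1/3)P_{Aroma}.
The game is symmetric, so in equilibrium P_{Aroma} = P_{Brew}: the reaction function gives (2/3)P_{Brew} = 118/3, hence P_{Brew} = 59.
q_{Brew} = 194 − 3·59 + 2·59 = 135.
Profit = (59 − 14)·135 = 6075.

6075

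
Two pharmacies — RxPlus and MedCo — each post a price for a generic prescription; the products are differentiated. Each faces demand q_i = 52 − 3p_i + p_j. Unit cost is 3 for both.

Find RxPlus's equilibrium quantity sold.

RxPlus's profit: π = (p_{RxPlus} − 3)(52 − 3p_{RxPlus} + p_{MedCo}).
∂π/∂p_{RxPlus} = 61 − 6p_{RxPlus} + p_{MedCo} = 0 ⇒ p_{RxPlus} = 61/6 + (1/6)p_{MedCo}.
Setting p_{RxPlus} = p_{MedCo} in the reaction function: p_{RxPlus} = 61/6 + (1/6)p_{RxPlus}, so p_{RxPlus} = (61/6) / (5/6) = 12.2.
q_{RxPlus} = 52 − 3·12.2 + 12.2 = 27.6.

27.6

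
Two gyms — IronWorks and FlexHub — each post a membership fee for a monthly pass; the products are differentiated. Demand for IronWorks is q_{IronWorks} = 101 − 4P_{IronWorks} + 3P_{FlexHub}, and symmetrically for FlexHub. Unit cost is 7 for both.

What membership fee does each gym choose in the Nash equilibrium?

25.8

IronWorks's profit: π = (P_{IronWorks} − 7)(101 − 4P_{IronWorks} + 3P_{FlexHub}).
∂π/∂P_{IronWorks} = 129 − 8P_{IronWorks} + 3P_{FlexHub} = 0 ⇒ P_{IronWorks} = 16.125 + 0.375P_{FlexHub}.
Setting P_{IronWorks} = P_{FlexHub} in the reaction function: P_{IronWorks} = 16.125 + 0.375P_{IronWorks}, so P_{IronWorks} = 16.125 / 0.625 = 25.8.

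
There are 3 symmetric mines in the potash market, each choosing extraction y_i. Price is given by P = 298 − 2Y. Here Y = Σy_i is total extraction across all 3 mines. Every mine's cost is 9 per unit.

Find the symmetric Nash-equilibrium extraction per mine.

36.125

A representative mine's profit is π_i = y_i(298 − 2Y) − 9y_i, with Y = y_i + Σ_{j≠i} y_j.
First-order condition: 289 − 4y_i − 2Σ_{j≠i} y_j = 0.
In a symmetric equilibrium every mine chooses the same y, so Σ_{j≠i} y_j = 2y. The condition becomes 289 − 8y = 0, giving y = 289/8 = 36.125.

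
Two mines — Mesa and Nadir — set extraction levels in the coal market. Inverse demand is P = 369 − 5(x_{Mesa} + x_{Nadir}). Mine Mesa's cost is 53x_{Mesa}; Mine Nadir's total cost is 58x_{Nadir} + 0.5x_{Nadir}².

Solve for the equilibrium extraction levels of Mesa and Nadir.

Mine Mesa's profit: π = x_{Mesa}(369 − 5(x_{Mesa} + x_{Nadir})) − 53x_{Mesa}.
∂π/∂x_{Mesa} = 316 − 10x_{Mesa} − 5x_{Nadir} = 0, so x_{Mesa} = 31.6 − 0.5x_{Nadir}.
For Nadir: ∂π/∂x_{Nadir} = 311 − 11x_{Nadir} − 5x_{Mesa} = 0 ⇒ x_{Nadir} = 311/11 − (5/11)x_{Mesa}.
Solving the two reaction functions simultaneously: (1 − (−0.5)(−5/11))x_{Mesa} = 31.6 − 0.5·(311/11), so (17/22)x_{Mesa} = 1921/110 and x_{Mesa} = 22.6.
Then x_{Nadir} = 311/11 − (5/11)·22.6 = 18.

22.6, 18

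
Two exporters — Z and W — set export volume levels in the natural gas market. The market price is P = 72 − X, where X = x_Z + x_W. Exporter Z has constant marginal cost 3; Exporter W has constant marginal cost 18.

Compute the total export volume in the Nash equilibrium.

Exporter Z's profit: π = x_Z(72 − (x_Z + x_W)) − 3x_Z.
∂π/∂x_Z = 69 − 2x_Z − x_W = 0, so x_Z = 34.5 − 0.5x_W.
By the same steps for W: x_W = 27 − 0.5x_Z.
Substituting the second reaction function into the first: x_Z = 34.5 − 0.5(27 − 0.5x_Z), which gives 0.75x_Z = 21 ⇒ x_Z = 28.
Then x_W = 27 − 0.5·28 = 13.
Total export volume: 28 + 13 = 41.

41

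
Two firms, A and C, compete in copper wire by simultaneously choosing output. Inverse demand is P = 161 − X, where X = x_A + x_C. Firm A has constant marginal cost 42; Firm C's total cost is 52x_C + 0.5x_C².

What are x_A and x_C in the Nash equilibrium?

Firm A's profit: π = x_A(161 − (x_A + x_C)) − 42x_A.
∂π/∂x_A = 119 − 2x_A − x_C = 0, so x_A = 59.5 − 0.5x_C.
For C: ∂π/∂x_C = 109 − 3x_C − x_A = 0 ⇒ x_C = 109/3 − (1/3)x_A.
Plugging x_C into A's best response: x_A = 59.5 − 0.5(109/3 − (1/3)x_A) ⇒ (5/6)x_A = 124/3, so x_A = 49.6.
Then x_C = 109/3 − (1/3)·49.6 = 19.8.

49.6, 19.8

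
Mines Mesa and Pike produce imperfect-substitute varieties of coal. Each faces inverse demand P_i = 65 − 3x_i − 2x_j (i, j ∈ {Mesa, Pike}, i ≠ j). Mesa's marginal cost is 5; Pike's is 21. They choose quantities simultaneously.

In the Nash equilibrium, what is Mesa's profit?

216.75

Mine Mesa's profit: π = x_{Mesa}(65 − 3x_{Mesa} − 2x_{Pike}) − 5x_{Mesa}.
∂π/∂x_{Mesa} = 60 − 6x_{Mesa} − 2x_{Pike} = 0 ⇒ x_{Mesa} = 10 − (1/3)x_{Pike}.
Similarly x_{Pike} = 22/3 − (1/3)x_{Mesa}.
Plugging x_{Pike} into Mesa's best response: x_{Mesa} = 10 − (1/3)(22/3 − (1/3)x_{Mesa}) ⇒ (8/9)x_{Mesa} = 68/9, so x_{Mesa} = 8.5.
Then x_{Pike} = 22/3 − (1/3)·8.5 = 4.5.
P_{Mesa} = 65 − 3·8.5 − 2·4.5 = 30.5.
Profit = (30.5 − 5)·8.5 = 216.75.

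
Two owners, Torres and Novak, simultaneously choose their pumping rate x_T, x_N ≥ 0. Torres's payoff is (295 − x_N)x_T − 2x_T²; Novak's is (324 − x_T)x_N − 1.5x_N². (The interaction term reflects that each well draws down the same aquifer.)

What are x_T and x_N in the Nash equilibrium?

Expanding Torres's payoff: 295x_T − x_Nx_T − 2x_T².
∂π/∂x_T = 295 − x_N − 4x_T = 0, so x_T = 73.75 − 0.25x_N.
Likewise for Novak: x_N = 108 − (1/3)x_T.
Plugging x_N into Torres's best response: x_T = 73.75 − 0.25(108 − (1/3)x_T) ⇒ (11/12)x_T = 46.75, so x_T = 51.
Then x_N = 108 − (1/3)·51 = 91.

51, 91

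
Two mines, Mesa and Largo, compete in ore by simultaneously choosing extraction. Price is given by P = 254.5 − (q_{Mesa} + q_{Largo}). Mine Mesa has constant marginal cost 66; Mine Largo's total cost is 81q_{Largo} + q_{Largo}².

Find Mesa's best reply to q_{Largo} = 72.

Mine Mesa's profit: π = q_{Mesa}(254.5 − (q_{Mesa} + q_{Largo})) − 66q_{Mesa}.
∂π/∂q_{Mesa} = 188.5 − 2q_{Mesa} − q_{Largo} = 0, so q_{Mesa} = 94.25 − 0.5q_{Largo}.
At q_{Largo} = 72: q_{Mesa} = 94.25 − 0.5·72 = 58.25.

58.25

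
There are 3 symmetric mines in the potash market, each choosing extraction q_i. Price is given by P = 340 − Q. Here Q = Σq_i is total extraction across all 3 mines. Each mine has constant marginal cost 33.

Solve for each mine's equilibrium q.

76.75

A representative mine's profit is π_i = q_i(340 − Q) − 33q_i, with Q = q_i + Σ_{j≠i} q_j.
First-order condition: 307 − 2q_i − Σ_{j≠i} q_j = 0.
In a symmetric equilibrium every mine chooses the same q, so Σ_{j≠i} q_j = 2q. The condition becomes 307 − 4q = 0, giving q = 307/4 = 76.75.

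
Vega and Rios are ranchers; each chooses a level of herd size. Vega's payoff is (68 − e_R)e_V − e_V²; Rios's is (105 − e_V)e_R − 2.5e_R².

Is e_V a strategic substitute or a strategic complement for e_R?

strategic substitutes

Expanding Vega's payoff: 68e_V − e_Re_V − e_V².
∂π/∂e_V = 68 − e_R − 2e_V = 0, so e_V = 34 − 0.5e_R.
The best-response slope de_V/de_R = −0.5 < 0: the reaction function is downward-sloping, so the choices are strategic substitutes.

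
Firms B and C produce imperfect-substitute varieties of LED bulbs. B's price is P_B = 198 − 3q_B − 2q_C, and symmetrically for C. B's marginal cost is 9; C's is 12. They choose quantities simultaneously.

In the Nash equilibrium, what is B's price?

Firm B's profit: π = q_B(198 − 3q_B − 2q_C) − 9q_B.
∂π/∂q_B = 189 − 6q_B − 2q_C = 0 ⇒ q_B = 31.5 − (1/3)q_C.
Similarly q_C = 31 − (1/3)q_B.
Solving the two reaction functions simultaneously: (1 − (−1/3)(−1/3))q_B = 31.5 − (1/3)·31, so (8/9)q_B = 127/6 and q_B = 23.8125.
Then q_C = 31 − (1/3)·23.8125 = 23.0625.
P_B = 198 − 3·23.8125 − 2·23.0625 = 80.4375.

80.4375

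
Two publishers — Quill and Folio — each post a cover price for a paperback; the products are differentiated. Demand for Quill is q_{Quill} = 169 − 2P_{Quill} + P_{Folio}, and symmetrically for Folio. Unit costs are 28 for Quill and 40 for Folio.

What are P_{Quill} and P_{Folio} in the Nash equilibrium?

Quill's profit: π = (P_{Quill} − 28)(169 − 2P_{Quill} + P_{Folio}).
∂π/∂P_{Quill} = 225 − 4P_{Quill} + P_{Folio} = 0 ⇒ P_{Quill} = 56.25 + 0.25P_{Folio}.
Similarly P_{Folio} = 62.25 + 0.25P_{Quill}.
Substituting the second reaction function into the first: P_{Quill} = 56.25 + 0.25(62.25 + 0.25P_{Quill}), which gives 0.9375P_{Quill} = 71.8125 ⇒ P_{Quill} = 76.6.
Then P_{Folio} = 62.25 + 0.25·76.6 = 81.4.

76.6, 81.4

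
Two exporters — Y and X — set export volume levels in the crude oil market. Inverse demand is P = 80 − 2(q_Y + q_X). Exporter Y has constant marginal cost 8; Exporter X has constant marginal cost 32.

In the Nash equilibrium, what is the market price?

Exporter Y's profit: π = q_Y(80 − 2(q_Y + q_X)) − 8q_Y.
∂π/∂q_Y = 72 − 4q_Y − 2q_X = 0, so q_Y = 18 − 0.5q_X.
By the same steps for X: q_X = 12 − 0.5q_Y.
Plugging q_X into Y's best response: q_Y = 18 − 0.5(12 − 0.5q_Y) ⇒ 0.75q_Y = 12, so q_Y = 16.
Then q_X = 12 − 0.5·16 = 4.
Equilibrium price: P = 80 − 2·20 = 40.

40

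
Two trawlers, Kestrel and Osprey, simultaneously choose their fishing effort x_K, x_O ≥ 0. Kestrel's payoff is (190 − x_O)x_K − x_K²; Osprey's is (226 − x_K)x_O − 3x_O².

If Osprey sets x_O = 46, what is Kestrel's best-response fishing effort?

Expanding Kestrel's payoff: 190x_K − x_Ox_K − x_K².
∂π/∂x_K = 190 − x_O − 2x_K = 0, so x_K = 95 − 0.5x_O.
At x_O = 46: x_K = 95 − 0.5·46 = 72.

72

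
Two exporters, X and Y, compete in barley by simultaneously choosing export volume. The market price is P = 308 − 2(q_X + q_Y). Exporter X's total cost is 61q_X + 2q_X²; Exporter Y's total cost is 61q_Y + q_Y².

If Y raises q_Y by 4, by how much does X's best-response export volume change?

Exporter X's profit: π = q_X(308 − 2(q_X + q_Y)) − 61q_X − 2q_X².
∂π/∂q_X = 247 − 8q_X − 2q_Y = 0, so q_X = 30.875 − 0.25q_Y.
The reaction-function slope is −0.25, so a 4-unit rise in q_Y moves q_X by −0.25 × 4 = −1. X's best response falls — the actions are strategic substitutes.

-1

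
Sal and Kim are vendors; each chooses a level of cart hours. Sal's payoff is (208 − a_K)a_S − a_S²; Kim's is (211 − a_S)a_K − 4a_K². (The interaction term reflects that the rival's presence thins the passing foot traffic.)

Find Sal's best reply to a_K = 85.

Expanding Sal's payoff: 208a_S − a_Ka_S − a_S².
∂π/∂a_S = 208 − a_K − 2a_S = 0, so a_S = 104 − 0.5a_K.
At a_K = 85: a_S = 104 − 0.5·85 = 61.5.

61.5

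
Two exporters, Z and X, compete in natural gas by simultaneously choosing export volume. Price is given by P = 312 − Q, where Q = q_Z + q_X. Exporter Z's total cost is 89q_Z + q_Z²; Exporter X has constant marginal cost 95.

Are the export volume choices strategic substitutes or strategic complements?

Exporter Z's profit: π = q_Z(312 − (q_Z + q_X)) − 89q_Z − q_Z².
∂π/∂q_Z = 223 − 4q_Z − q_X = 0, so q_Z = 55.75 − 0.25q_X.
The best-response slope dq_Z/dq_X = −0.25 < 0: the reaction function is downward-sloping, so the choices are strategic substitutes.

strategic substitutes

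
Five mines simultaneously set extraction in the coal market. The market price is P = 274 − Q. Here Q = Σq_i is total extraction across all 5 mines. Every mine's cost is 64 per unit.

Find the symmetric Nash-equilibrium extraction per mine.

A representative mine's profit is π_i = q_i(274 − Q) − 64q_i, with Q = q_i + Σ_{j≠i} q_j.
First-order condition: 210 − 2q_i − Σ_{j≠i} q_j = 0.
In a symmetric equilibrium every mine chooses the same q, so Σ_{j≠i} q_j = 4q. The condition becomes 210 − 6q = 0, giving q = 210/6 = 35.

35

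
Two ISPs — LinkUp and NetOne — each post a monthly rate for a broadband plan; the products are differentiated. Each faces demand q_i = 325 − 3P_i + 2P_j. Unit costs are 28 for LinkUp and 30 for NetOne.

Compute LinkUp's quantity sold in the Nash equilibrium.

223.875

LinkUp's profit: π = (P_{LinkUp} − 28)(325 − 3P_{LinkUp} + 2P_{NetOne}).
∂π/∂P_{LinkUp} = 409 − 6P_{LinkUp} + 2P_{NetOne} = 0 ⇒ P_{LinkUp} = 409/6 + (1/3)P_{NetOne}.
Similarly P_{NetOne} = 415/6 + (1/3)P_{LinkUp}.
Substituting the second reaction function into the first: P_{LinkUp} = 409/6 + (1/3)(415/6 + (1/3)P_{LinkUp}), which gives (8/9)P_{LinkUp} = 821/9 ⇒ P_{LinkUp} = 102.625.
Then P_{NetOne} = 415/6 + (1/3)·102.625 = 103.375.
q_{LinkUp} = 325 − 3·102.625 + 2·103.375 = 223.875.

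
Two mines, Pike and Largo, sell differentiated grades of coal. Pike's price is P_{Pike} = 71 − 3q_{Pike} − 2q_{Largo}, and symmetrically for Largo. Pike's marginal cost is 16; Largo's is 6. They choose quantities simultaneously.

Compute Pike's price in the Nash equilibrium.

Mine Pike's profit: π = q_{Pike}(71 − 3q_{Pike} − 2q_{Largo}) − 16q_{Pike}.
∂π/∂q_{Pike} = 55 − 6q_{Pike} − 2q_{Largo} = 0 ⇒ q_{Pike} = 55/6 − (1/3)q_{Largo}.
Similarly q_{Largo} = 65/6 − (1/3)q_{Pike}.
Plugging q_{Largo} into Pike's best response: q_{Pike} = 55/6 − (1/3)(65/6 − (1/3)q_{Pike}) ⇒ (8/9)q_{Pike} = 50/9, so q_{Pike} = 6.25.
Then q_{Largo} = 65/6 − (1/3)·6.25 = 8.75.
P_{Pike} = 71 − 3·6.25 − 2·8.75 = 34.75.

34.75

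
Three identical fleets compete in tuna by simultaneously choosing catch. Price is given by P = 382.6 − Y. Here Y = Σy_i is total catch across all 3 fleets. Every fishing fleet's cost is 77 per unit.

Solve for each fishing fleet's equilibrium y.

A representative fishing fleet's profit is π_i = y_i(382.6 − Y) − 77y_i, with Y = y_i + Σ_{j≠i} y_j.
First-order condition: 305.6 − 2y_i − Σ_{j≠i} y_j = 0.
Imposing symmetry (y_j = y for all j) turns Σ_{j≠i} y_j into 2y, so 305.6 = 4y and y = 76.4.

76.4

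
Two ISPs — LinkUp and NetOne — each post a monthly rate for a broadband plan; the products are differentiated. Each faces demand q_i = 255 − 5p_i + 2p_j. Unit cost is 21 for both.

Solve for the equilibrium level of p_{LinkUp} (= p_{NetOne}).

45

LinkUp's profit: π = (p_{LinkUp} − 21)(255 − 5p_{LinkUp} + 2p_{NetOne}).
∂π/∂p_{LinkUp} = 360 − 10p_{LinkUp} + 2p_{NetOne} = 0 ⇒ p_{LinkUp} = 36 + 0.2p_{NetOne}.
The game is symmetric, so in equilibrium p_{NetOne} = p_{LinkUp}: the reaction function gives 0.8p_{LinkUp} = 36, hence p_{LinkUp} = 45.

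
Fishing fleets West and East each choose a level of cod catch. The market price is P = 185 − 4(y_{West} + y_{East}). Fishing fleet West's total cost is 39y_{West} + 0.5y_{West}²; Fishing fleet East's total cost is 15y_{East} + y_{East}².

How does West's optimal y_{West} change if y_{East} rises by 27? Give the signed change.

Fishing fleet West's profit: π = y_{West}(185 − 4(y_{West} + y_{East})) − 39y_{West} − 0.5y_{West}².
∂π/∂y_{West} = 146 − 9y_{West} − 4y_{East} = 0, so y_{West} = 146/9 − (4/9)y_{East}.
The reaction-function slope is −4/9, so a 27-unit rise in y_{East} moves y_{West} by −4/9 × 27 = −12. West's best response falls — the actions are strategic substitutes.

-12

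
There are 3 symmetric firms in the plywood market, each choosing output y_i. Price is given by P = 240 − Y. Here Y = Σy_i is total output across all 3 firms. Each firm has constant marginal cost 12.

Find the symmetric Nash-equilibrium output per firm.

A representative firm's profit is π_i = y_i(240 − Y) − 12y_i, with Y = y_i + Σ_{j≠i} y_j.
First-order condition: 228 − 2y_i − Σ_{j≠i} y_j = 0.
With identical firms, set every y_j = y: then 228 − 2y − 2y = 0, i.e. y = 228/4 = 57.

57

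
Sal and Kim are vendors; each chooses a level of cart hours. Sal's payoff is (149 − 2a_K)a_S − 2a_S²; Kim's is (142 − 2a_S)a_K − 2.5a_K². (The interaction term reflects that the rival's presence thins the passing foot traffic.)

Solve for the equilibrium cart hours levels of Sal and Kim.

28.8125, 16.875

Expanding Sal's payoff: 149a_S − 2a_Ka_S − 2a_S².
∂π/∂a_S = 149 − 2a_K − 4a_S = 0, so a_S = 37.25 − 0.5a_K.
Likewise for Kim: a_K = 28.4 − 0.4a_S.
Solving the two reaction functions simultaneously: (1 − (−0.5)(−0.4))a_S = 37.25 − 0.5·28.4, so 0.8a_S = 23.05 and a_S = 28.8125.
Then a_K = 28.4 − 0.4·28.8125 = 16.875.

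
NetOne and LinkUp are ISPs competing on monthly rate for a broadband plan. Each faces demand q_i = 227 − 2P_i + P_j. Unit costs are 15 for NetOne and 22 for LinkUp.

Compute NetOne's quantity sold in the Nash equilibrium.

NetOne's profit: π = (P_{NetOne} − 15)(227 − 2P_{NetOne} + P_{LinkUp}).
∂π/∂P_{NetOne} = 257 − 4P_{NetOne} + P_{LinkUp} = 0 ⇒ P_{NetOne} = 64.25 + 0.25P_{LinkUp}.
Similarly P_{LinkUp} = 67.75 + 0.25P_{NetOne}.
Substituting the second reaction function into the first: P_{NetOne} = 64.25 + 0.25(67.75 + 0.25P_{NetOne}), which gives 0.9375P_{NetOne} = 81.1875 ⇒ P_{NetOne} = 86.6.
Then P_{LinkUp} = 67.75 + 0.25·86.6 = 89.4.
q_{NetOne} = 227 − 2·86.6 + 89.4 = 143.2.

143.2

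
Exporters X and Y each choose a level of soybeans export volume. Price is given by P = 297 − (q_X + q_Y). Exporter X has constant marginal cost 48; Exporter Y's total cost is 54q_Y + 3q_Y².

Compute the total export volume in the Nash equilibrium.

Exporter X's profit: π = q_X(297 − (q_X + q_Y)) − 48q_X.
∂π/∂q_X = 249 − 2q_X − q_Y = 0, so q_X = 124.5 − 0.5q_Y.
For Y: ∂π/∂q_Y = 243 − 8q_Y − q_X = 0 ⇒ q_Y = 30.375 − 0.125q_X.
Plugging q_Y into X's best response: q_X = 124.5 − 0.5(30.375 − 0.125q_X) ⇒ 0.9375q_X = 109.3125, so q_X = 116.6.
Then q_Y = 30.375 − 0.125·116.6 = 15.8.
Total export volume: 116.6 + 15.8 = 132.4.

132.4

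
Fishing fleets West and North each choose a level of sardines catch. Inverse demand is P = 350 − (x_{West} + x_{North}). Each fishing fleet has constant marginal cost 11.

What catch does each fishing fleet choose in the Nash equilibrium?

Fishing fleet West's profit: π = x_{West}(350 − (x_{West} + x_{North})) − 11x_{West}.
∂π/∂x_{West} = 339 − 2x_{West} − x_{North} = 0, so x_{West} = 169.5 − 0.5x_{North}.
By symmetry x_{North} = x_{West}; substituting into the reaction function, 1.5x_{West} = 169.5 and x_{West} = 113.

113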